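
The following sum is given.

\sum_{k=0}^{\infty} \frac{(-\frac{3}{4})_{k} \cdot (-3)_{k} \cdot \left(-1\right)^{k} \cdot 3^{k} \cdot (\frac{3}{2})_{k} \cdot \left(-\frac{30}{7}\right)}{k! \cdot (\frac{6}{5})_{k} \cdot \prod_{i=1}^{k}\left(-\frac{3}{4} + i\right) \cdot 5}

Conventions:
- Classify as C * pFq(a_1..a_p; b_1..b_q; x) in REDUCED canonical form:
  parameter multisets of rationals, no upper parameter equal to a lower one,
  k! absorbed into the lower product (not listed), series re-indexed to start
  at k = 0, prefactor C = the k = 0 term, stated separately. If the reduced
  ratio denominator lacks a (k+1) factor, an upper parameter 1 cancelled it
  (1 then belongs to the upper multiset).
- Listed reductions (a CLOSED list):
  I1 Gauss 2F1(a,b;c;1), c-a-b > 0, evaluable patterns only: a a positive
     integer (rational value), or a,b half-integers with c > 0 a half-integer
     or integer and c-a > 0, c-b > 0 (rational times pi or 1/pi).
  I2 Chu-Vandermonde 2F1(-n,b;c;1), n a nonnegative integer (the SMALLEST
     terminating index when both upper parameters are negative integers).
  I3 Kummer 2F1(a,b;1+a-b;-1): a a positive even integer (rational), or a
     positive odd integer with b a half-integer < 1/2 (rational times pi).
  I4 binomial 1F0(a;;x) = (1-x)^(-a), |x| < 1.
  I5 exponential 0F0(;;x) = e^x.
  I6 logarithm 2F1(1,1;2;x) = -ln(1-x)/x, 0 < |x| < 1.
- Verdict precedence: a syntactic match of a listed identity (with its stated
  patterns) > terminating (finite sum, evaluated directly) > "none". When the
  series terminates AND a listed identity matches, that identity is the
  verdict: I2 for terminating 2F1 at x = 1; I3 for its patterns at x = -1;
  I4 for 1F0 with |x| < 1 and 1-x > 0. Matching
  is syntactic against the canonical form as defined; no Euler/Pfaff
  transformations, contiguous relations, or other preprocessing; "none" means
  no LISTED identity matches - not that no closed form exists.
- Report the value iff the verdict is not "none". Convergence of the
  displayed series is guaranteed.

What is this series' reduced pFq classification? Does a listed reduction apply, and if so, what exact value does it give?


Structural cue: t_0 = -\frac{6}{7} here, and the constant factors (C = -6/7) combine into one prefactor.
Adjacent-term ratio: r(k) = -3 * (k-3) (k-\frac{3}{4}) (k+\frac{3}{2}) / [(k+\frac{1}{4}) (k+\frac{6}{5}) (k+1)] - poly over poly, x = -3 from leading terms; C = -\frac{6}{7} at k = 0.

Classification (C = -\frac{6}{7}): 3F2 with upper {-3, -\frac{3}{4}, \frac{3}{2}}, lower {\frac{1}{4}, \frac{6}{5}}, argument x = -3. Verdict: terminating. With -3 upstairs the series is a 4-term polynomial sum; evaluated term by term. Its exact value is \frac{84171}{1408}.


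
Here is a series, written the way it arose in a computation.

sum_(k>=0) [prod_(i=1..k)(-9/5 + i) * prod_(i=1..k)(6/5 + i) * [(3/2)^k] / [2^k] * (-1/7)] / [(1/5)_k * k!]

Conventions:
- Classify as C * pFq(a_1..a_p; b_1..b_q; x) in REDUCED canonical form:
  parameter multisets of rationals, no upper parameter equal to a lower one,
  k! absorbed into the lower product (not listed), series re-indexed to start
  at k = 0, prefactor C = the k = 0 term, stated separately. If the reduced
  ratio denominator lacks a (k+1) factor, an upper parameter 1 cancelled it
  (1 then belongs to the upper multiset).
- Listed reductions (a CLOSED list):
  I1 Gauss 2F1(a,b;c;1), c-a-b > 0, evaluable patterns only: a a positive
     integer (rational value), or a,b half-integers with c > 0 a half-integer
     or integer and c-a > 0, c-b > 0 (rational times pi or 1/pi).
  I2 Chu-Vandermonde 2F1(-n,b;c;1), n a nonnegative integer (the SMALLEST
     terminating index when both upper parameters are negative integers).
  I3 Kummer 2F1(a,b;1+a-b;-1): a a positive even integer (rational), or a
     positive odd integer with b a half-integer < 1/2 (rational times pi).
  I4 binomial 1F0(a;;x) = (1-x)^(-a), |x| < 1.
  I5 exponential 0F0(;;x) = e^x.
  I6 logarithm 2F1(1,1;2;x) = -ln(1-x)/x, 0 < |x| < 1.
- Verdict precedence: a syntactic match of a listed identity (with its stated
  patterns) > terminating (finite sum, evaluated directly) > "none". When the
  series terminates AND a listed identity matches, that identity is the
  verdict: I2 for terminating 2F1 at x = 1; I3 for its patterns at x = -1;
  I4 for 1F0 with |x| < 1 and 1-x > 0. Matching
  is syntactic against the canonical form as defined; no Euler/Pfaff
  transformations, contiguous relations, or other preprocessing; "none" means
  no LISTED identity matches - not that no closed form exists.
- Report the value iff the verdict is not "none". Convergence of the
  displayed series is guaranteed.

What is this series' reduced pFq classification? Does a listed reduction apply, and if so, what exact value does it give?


Reduced: x = 3/4, 2F1, upper = {-4/5, 11/5}, lower = {1/5}, C = -1/7. Verdict: none. A 2F1 with upper {-4/5, 11/5} fits none of I1-I6 at x = 3/4; the sum runs forever.

Key observation: x = (3/4) and the running product (C = -1/7) telescopes to a rising factorial.
Adjacent-term ratio: r(k) = (3/4) * (k-4/5) (k+11/5) / [(k+1/5) (k+1)] - poly over poly, x = (3/4) from leading terms; C = -1/7 at k = 0.


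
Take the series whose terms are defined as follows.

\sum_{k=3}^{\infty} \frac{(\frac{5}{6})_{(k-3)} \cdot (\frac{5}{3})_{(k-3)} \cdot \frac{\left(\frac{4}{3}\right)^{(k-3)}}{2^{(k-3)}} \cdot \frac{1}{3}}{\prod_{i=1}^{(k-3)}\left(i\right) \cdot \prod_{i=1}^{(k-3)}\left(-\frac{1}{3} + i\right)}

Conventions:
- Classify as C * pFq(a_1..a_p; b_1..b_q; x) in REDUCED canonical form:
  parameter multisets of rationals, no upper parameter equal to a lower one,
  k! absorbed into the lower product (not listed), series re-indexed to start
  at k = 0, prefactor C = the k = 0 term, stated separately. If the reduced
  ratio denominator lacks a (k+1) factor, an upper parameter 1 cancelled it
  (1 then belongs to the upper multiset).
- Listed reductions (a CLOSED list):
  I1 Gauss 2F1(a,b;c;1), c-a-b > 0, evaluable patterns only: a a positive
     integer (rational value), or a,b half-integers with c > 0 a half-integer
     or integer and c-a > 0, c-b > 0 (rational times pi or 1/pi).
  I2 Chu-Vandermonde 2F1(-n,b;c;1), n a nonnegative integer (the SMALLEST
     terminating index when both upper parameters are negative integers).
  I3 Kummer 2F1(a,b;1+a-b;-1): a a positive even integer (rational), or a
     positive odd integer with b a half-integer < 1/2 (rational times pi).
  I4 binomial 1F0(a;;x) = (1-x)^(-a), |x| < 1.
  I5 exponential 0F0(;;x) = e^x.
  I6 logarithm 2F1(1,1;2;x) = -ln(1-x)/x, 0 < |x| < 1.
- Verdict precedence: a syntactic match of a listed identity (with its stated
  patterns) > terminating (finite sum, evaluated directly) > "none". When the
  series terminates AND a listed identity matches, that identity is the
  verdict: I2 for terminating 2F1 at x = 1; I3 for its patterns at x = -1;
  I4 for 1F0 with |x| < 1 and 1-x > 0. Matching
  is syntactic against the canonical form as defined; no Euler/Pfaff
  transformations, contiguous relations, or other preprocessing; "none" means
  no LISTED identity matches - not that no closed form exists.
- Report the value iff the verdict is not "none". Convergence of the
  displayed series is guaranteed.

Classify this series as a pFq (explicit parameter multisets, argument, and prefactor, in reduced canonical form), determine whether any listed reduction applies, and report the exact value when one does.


Key observation: t_0 = \frac{1}{3} here, and the two k-th powers (C = 1/3) combine into one argument.
Term ratio: r(k) = \frac{2}{3} * (k+\frac{5}{6}) (k+\frac{5}{3}) / [(k+\frac{2}{3}) (k+1)] ; factor over Q: parameters, x = \frac{2}{3}, and C = \frac{1}{3}.

This is \frac{1}{3} * 2F1(\frac{5}{6}, \frac{5}{3}; \frac{2}{3}; \frac{2}{3}) in reduced canonical form. Verdict: none. Every listed pattern misses the 2F1 form at \frac{2}{3}, upper {\frac{5}{6}, \frac{5}{3}}.


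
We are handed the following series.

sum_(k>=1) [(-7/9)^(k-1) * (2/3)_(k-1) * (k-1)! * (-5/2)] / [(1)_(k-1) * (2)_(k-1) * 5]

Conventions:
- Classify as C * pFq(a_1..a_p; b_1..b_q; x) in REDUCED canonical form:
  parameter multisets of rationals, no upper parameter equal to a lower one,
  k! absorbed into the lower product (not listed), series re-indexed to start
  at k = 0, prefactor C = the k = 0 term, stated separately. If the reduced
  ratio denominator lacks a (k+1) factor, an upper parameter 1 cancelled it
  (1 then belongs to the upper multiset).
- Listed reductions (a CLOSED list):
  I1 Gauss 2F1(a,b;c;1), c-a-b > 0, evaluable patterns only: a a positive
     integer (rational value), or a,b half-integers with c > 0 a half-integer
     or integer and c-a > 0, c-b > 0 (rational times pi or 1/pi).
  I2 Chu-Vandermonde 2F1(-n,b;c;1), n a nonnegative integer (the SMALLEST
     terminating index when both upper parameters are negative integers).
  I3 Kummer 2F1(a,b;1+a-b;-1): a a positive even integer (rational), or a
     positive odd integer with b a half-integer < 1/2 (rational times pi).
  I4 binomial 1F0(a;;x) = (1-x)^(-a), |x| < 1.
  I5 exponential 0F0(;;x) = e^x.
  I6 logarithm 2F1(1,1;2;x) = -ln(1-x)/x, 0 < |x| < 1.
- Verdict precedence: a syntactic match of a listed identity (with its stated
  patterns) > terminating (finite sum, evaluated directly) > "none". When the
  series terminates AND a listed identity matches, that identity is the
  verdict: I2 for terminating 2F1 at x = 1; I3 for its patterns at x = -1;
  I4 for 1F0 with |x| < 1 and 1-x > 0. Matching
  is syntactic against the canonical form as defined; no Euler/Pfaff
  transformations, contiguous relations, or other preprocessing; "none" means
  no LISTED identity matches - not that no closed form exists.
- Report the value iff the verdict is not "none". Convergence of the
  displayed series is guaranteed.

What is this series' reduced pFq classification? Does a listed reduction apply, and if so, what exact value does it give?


At argument -7/9: a 2F1 with upper {2/3, 1}, lower {2}, scaled by C = -1/2. Verdict: none (x = -7/9): each listed identity misses the multisets {2/3, 1} ; {2}.

First insight: t_0 being -1/2, (1)_k (prefactor -1/2) is k! itself.
Term ratio: r(k) = (-7/9) * (k+2/3) (k+1) / [(k+2) (k+1)] - poly over poly, x = (-7/9) from leading terms; C = -1/2 at k = 0.


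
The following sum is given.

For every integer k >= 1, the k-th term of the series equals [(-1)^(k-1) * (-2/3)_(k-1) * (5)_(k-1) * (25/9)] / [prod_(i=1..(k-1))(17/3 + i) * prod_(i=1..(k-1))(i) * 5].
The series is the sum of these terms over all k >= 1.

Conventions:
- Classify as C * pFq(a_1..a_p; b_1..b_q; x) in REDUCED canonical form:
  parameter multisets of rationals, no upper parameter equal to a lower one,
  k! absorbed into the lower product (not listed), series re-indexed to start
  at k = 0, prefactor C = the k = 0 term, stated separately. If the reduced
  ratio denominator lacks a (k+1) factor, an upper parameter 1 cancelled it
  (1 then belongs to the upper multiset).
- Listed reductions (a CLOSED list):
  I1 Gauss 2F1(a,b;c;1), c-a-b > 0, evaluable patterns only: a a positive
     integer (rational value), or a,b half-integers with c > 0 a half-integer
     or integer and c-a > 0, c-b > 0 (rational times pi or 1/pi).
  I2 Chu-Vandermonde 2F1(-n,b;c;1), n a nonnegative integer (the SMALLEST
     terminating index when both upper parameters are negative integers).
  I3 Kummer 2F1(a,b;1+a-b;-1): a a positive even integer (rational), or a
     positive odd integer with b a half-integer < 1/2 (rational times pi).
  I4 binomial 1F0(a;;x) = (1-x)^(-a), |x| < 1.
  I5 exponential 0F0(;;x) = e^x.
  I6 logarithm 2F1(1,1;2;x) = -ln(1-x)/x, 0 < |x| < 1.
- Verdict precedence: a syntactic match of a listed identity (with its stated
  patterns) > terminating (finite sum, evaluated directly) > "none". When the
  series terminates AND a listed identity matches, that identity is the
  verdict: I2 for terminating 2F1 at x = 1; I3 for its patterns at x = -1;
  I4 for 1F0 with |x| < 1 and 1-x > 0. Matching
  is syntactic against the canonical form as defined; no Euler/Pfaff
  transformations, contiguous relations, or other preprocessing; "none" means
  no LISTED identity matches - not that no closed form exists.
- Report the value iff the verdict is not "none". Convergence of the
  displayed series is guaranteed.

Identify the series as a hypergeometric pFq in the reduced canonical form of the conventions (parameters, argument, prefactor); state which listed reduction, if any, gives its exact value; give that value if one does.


The tell: from the first term 5/9: the product of the first k integers (C = 5/9) is k!.
Consecutive-term ratio: r(k) = (-1) * (k-2/3) (k+5) / [(k+20/3) (k+1)] ; factor over Q: parameters, x = (-1), and C = 5/9.

Canonical form: C = 5/9 times 2F1 with upper {-2/3, 5}, lower {20/3}, x = -1. Verdict: none. No listed pattern accepts 2F1(-2/3, 5; 20/3; -1).


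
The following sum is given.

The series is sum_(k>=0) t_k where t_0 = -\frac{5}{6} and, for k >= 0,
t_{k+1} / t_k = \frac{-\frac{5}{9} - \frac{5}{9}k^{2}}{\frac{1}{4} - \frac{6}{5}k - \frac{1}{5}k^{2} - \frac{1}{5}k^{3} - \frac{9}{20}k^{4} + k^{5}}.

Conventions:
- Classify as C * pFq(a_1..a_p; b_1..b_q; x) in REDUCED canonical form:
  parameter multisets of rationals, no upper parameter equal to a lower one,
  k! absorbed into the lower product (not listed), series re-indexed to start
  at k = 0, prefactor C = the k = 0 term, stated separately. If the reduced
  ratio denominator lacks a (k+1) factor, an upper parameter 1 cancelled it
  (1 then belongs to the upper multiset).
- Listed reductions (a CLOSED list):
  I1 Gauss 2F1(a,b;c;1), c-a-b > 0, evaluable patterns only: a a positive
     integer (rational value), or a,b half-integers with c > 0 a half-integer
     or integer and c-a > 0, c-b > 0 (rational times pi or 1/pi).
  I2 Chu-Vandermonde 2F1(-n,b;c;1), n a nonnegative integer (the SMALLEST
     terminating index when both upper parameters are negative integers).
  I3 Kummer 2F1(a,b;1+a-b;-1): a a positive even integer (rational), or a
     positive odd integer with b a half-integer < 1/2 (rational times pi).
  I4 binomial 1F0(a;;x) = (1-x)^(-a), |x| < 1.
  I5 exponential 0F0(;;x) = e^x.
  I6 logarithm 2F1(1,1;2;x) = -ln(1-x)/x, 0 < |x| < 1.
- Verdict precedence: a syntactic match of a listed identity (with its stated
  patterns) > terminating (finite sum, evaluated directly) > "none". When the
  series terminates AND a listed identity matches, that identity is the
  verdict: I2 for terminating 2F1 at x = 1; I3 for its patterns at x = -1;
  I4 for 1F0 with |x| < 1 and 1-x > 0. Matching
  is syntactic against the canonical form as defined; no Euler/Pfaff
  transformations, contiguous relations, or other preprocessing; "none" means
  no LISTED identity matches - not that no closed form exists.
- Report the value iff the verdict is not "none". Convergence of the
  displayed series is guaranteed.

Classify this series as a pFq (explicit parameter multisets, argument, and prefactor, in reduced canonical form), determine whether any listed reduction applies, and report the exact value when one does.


Prefactor -\frac{5}{6}, argument -\frac{5}{9}: 0F2 with upper {-} over lower {-\frac{5}{4}, -\frac{1}{5}}. Verdict: none. Every listed pattern misses the 0F2 form at -\frac{5}{9}, upper {-}.

Structural cue: t_0 = -\frac{5}{6} here, and roots of the ratio polynomials (prefactor -5/6) are the negated parameters.
Adjacent-term ratio: r(k) = -\frac{5}{9} * 1 / [(k-\frac{5}{4}) (k-\frac{1}{5}) (k+1)] - poly over poly, x = -\frac{5}{9} from leading terms; C = -\frac{5}{6} at k = 0.


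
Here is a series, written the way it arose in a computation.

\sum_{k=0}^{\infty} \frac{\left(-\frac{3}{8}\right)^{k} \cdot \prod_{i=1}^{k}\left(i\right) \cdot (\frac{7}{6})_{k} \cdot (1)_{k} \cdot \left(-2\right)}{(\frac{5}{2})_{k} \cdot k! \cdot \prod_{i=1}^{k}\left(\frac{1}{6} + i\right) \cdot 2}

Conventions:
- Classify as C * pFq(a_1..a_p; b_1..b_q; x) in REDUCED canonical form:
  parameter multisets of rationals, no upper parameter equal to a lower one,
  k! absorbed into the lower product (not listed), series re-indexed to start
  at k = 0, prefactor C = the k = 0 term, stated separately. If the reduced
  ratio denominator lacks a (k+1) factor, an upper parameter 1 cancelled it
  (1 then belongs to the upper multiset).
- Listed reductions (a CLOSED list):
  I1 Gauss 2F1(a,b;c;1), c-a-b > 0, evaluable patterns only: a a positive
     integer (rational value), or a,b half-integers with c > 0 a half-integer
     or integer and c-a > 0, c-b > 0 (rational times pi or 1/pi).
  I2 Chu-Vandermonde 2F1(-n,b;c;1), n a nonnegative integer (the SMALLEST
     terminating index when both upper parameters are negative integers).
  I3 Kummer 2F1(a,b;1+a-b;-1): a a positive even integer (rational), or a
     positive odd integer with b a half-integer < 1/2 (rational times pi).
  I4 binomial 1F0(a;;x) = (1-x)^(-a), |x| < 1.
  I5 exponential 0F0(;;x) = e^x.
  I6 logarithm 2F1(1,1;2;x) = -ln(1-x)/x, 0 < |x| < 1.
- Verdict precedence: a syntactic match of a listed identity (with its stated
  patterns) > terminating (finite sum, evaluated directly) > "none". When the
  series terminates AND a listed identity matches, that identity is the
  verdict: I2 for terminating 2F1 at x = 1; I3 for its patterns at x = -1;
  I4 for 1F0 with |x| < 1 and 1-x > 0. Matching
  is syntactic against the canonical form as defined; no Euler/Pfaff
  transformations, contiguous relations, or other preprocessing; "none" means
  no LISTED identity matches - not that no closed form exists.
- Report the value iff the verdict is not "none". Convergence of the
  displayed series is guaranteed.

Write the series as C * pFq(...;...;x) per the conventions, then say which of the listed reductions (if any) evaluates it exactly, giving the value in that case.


The series (x = -\frac{3}{8}) is 2F1: upper {1, 1}, lower {\frac{5}{2}}, prefactor -1. Verdict: none. No listed pattern accepts 2F1(1, 1; \frac{5}{2}; -\frac{3}{8}).

The tell: x = -\frac{3}{8} and the constant factors (C = -1) combine into one prefactor.
Term ratio: r(k) = -\frac{3}{8} * (k+1) (k+1) / [(k+\frac{5}{2}) (k+1)] - poly over poly, x = -\frac{3}{8} from leading terms; C = -1 at k = 0.


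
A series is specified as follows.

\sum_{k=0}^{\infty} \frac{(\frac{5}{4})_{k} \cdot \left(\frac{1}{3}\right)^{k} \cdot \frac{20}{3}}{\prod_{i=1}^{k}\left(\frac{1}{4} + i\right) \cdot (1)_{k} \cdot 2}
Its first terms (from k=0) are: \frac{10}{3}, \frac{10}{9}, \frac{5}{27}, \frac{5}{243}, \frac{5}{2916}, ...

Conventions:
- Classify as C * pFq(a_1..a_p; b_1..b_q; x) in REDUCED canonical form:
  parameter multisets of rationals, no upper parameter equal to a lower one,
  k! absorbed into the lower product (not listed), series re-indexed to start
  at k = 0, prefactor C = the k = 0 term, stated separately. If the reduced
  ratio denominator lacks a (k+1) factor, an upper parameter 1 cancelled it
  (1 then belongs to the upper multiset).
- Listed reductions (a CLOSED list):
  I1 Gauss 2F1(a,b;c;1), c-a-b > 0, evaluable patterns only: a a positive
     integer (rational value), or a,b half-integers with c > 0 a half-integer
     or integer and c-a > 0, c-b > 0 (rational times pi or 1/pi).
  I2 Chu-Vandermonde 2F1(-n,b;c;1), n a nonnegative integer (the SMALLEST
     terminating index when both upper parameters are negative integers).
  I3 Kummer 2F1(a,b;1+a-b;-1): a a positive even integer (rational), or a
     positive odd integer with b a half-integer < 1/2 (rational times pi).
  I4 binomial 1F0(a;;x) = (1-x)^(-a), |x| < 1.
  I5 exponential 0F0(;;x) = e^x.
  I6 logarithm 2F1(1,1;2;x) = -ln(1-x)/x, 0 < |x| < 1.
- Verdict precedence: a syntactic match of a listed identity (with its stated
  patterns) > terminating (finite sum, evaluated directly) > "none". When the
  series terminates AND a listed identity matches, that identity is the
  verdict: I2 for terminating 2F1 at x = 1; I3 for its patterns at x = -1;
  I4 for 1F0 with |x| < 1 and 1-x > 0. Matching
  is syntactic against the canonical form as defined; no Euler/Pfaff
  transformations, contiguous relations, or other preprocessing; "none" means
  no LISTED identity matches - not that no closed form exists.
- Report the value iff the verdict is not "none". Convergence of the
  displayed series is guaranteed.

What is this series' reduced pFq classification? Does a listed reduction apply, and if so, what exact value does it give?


With C = \frac{10}{3}: the canonical form is 0F0(-; -; \frac{1}{3}). Verdict: the exponential series (I5) fires (the 0F0 exponential series at x = \frac{1}{3}). Hence: \frac{10}{3} \cdot e^{\frac{1}{3}}.

Key observation: x = \frac{1}{3} and the lower running product (C = 10/3, x = 1/3) is a rising factorial.
Step ratio: r(k) = \frac{1}{3} * 1 / [(k+1)] - rational in k. x = \frac{1}{3}; t_0 = \frac{10}{3}; negate the roots.


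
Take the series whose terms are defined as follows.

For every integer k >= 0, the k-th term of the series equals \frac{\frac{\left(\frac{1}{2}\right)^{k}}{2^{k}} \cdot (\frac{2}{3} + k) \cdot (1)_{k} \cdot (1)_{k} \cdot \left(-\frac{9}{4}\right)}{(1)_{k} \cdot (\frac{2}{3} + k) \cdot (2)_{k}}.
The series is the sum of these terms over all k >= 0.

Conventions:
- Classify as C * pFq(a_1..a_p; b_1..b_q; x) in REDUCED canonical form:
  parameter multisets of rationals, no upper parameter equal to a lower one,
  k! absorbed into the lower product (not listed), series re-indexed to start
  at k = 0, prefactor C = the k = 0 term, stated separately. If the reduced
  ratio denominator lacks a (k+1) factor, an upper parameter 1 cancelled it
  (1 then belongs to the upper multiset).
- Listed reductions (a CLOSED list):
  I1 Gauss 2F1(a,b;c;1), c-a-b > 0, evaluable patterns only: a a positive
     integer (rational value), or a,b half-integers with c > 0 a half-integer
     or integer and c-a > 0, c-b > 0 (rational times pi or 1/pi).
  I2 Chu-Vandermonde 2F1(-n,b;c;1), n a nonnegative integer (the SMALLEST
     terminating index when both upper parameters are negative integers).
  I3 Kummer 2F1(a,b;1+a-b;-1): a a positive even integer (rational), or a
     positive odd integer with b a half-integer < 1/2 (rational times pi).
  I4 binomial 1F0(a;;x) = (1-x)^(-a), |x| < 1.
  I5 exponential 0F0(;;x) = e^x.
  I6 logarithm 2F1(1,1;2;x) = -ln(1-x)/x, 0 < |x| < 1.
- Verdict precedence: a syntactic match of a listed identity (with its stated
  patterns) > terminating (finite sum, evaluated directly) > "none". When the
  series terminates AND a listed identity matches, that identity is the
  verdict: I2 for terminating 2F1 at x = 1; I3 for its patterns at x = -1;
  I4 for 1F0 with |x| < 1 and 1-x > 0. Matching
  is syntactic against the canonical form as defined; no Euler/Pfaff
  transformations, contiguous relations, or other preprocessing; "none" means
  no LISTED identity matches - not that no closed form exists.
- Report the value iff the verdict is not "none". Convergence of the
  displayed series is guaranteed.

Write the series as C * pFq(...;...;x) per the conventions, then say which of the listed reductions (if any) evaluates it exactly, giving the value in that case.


Classification (C = -\frac{9}{4}): 2F1 with upper {1, 1}, lower {2}, argument x = \frac{1}{4}. Verdict at x = \frac{1}{4}: logarithm (I6) matches (the logarithm: parameters (1,1;2), x = \frac{1}{4}). Hence: 9 \cdot \ln\left(\frac{3}{4}\right).

The tell: x = \frac{1}{4} and (1)_k (C = -9/4, x = 1/4) is k! itself.
Ratio: r(k) = \frac{1}{4} * (k+1) (k+1) / [(k+2) (k+1)] - rational; roots negated = parameters, x = \frac{1}{4}, C = -\frac{9}{4}.


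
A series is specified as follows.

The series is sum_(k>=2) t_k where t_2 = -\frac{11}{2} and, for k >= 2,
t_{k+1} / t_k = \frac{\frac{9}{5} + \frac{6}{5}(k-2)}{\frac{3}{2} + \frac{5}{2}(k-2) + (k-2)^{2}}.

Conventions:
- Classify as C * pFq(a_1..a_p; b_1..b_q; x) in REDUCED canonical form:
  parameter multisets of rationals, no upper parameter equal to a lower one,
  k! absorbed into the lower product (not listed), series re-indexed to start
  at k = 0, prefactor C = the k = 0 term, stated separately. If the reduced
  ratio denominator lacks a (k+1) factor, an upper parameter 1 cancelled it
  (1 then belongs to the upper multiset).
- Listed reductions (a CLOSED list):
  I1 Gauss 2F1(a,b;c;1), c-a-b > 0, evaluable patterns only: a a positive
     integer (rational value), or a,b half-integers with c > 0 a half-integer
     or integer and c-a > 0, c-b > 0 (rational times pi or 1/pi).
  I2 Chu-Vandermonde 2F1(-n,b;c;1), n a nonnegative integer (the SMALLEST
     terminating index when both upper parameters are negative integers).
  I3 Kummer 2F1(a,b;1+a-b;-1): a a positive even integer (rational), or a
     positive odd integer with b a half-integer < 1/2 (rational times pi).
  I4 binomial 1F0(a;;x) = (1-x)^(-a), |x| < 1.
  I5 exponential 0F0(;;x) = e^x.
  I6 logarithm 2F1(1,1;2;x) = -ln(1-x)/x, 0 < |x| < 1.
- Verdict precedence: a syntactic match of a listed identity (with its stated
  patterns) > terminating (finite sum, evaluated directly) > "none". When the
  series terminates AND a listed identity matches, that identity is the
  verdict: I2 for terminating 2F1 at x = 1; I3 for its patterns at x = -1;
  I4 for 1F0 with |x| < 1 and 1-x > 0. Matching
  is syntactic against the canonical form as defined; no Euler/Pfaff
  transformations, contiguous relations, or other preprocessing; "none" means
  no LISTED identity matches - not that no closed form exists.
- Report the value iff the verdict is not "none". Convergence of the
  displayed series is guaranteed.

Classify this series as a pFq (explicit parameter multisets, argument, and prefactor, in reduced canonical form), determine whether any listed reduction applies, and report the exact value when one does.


Key step: from the first term -\frac{11}{2}: cancel k + 3/2 from the displayed ratio first; then C = -11/2, x = 6/5.
Step ratio: r(k) = \frac{6}{5} * 1 / [(k+1)] - rational in k, leading ratio \frac{6}{5}; with t_0 = -\frac{11}{2}, classification follows.

x = \frac{6}{5} here; the reduced form reads 0F0, upper {-}, lower {-}, C = -\frac{11}{2}. Verdict at x = \frac{6}{5}: the exponential series (I5) matches (the 0F0 exponential series at x = \frac{6}{5}). Its exact value is \left(-\frac{11}{2}\right) \cdot e^{\frac{6}{5}}.


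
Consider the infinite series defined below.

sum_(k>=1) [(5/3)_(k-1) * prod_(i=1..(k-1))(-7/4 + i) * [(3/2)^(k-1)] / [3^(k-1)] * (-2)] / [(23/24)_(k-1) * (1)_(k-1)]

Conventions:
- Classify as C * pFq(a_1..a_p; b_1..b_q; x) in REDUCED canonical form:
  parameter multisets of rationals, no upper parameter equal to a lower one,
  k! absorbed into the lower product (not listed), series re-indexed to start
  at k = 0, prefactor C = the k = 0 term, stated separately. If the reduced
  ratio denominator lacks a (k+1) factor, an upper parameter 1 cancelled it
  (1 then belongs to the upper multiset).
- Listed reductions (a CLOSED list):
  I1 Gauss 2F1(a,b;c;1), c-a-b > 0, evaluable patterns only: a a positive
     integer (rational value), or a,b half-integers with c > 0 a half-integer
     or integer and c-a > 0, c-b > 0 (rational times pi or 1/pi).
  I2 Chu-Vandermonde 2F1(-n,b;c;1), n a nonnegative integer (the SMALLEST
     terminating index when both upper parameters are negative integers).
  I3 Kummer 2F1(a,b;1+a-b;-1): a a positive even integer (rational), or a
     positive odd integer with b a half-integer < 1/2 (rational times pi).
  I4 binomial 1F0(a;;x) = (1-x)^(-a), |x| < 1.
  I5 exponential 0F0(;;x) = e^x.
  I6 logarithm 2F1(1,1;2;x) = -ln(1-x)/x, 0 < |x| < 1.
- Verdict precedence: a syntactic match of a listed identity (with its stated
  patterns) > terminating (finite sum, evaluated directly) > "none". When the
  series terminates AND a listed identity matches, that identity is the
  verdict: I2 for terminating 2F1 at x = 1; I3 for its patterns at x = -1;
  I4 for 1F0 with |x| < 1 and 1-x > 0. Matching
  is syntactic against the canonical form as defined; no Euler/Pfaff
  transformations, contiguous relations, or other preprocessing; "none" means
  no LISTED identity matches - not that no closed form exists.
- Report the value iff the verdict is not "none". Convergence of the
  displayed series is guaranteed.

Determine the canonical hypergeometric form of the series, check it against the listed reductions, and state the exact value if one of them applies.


This is -2 * 2F1(-3/4, 5/3; 23/24; 1/2) in reduced canonical form. Verdict: none. A 2F1 with upper {-3/4, 5/3} fits none of I1-I6 at x = 1/2; the sum runs forever.

Key step: with t_0 = -2, the two k-th powers (C = -2, x = 1/2) combine into one argument.
Term ratio: r(k) = (1/2) * (k-3/4) (k+5/3) / [(k+23/24) (k+1)] - poly over poly, x = (1/2) from leading terms; C = -2 at k = 0.


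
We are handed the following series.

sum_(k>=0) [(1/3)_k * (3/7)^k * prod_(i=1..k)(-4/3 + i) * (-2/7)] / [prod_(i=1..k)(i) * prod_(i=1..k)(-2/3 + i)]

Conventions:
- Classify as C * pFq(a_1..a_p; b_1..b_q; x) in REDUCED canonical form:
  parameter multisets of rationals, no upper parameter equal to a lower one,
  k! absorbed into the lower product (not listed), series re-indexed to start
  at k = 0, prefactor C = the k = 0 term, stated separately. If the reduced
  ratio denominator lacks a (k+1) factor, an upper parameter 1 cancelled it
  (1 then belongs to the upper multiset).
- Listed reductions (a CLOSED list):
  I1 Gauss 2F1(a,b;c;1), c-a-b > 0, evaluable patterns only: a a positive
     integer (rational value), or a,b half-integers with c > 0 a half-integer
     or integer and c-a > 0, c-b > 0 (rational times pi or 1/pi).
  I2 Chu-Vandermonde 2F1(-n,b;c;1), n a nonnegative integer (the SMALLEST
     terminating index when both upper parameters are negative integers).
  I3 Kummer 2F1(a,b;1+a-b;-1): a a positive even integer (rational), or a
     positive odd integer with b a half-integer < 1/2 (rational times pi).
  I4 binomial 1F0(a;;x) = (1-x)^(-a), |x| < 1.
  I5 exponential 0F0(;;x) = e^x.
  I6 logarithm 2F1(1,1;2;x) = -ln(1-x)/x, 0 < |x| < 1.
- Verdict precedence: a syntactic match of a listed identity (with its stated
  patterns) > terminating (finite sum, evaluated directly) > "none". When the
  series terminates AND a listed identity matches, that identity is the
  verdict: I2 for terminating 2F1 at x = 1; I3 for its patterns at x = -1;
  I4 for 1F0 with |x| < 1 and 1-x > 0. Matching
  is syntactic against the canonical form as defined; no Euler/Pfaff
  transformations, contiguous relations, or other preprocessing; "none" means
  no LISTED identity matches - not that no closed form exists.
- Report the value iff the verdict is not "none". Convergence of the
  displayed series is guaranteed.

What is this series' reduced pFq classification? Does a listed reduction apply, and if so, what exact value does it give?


Prefactor -2/7, argument 3/7: 1F0 with upper {-1/3} over lower {-}. Verdict: the binomial series (I4) applies (the 1F0 binomial series: exponent 1/3, x = 3/7). Hence: (-2/7) * (4/7)^(1/3).

Key observation: t_0 being -2/7, the parameter 1/3 appears in both the upper and lower lists and cancels.
Adjacent-term ratio: r(k) = (3/7) * (k-1/3) / [(k+1)] ; factor over Q: parameters, x = (3/7), and C = -2/7.


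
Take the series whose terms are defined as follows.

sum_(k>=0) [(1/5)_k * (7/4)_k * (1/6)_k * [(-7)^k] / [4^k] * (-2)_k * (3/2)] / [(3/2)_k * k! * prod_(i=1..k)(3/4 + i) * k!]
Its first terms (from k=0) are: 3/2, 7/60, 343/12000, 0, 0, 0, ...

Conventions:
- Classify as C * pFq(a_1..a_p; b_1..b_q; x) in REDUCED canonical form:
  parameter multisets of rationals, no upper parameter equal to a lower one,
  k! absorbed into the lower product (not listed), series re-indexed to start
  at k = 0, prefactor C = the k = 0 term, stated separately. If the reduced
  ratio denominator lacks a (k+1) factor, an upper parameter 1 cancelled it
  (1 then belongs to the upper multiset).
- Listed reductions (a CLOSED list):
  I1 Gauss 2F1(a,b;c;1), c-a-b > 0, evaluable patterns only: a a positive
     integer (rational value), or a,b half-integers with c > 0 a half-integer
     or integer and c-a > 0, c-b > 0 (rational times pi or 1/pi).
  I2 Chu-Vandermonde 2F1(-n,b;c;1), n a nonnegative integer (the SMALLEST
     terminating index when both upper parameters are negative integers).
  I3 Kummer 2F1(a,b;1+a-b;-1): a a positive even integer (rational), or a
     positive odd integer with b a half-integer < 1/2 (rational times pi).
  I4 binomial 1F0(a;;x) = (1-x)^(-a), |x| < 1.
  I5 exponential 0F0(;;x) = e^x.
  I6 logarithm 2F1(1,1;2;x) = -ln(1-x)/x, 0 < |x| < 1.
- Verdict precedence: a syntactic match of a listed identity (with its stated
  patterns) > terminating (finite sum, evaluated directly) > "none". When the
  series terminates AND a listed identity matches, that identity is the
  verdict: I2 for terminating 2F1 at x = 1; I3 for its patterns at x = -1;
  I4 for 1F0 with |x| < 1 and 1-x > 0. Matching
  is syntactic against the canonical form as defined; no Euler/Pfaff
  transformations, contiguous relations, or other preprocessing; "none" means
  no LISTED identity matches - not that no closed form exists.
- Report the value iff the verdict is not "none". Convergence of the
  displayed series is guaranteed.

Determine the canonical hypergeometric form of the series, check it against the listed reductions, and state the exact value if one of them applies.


Structural cue: from the first term 3/2: the parameter 7/4 appears in both the upper and lower lists and cancels.
Term ratio: r(k) = (-7/4) * (k-2) (k+1/6) (k+1/5) / [(k+1) (k+3/2) (k+1)] - rational; roots negated = parameters, x = (-7/4), C = 3/2.

This is 3/2 * 3F2(-2, 1/6, 1/5; 1, 3/2; -7/4) in reduced canonical form. Verdict: terminating - upper parameter -2 makes this a finite sum (last index 2), evaluated exactly. Its exact value is 6581/4000.


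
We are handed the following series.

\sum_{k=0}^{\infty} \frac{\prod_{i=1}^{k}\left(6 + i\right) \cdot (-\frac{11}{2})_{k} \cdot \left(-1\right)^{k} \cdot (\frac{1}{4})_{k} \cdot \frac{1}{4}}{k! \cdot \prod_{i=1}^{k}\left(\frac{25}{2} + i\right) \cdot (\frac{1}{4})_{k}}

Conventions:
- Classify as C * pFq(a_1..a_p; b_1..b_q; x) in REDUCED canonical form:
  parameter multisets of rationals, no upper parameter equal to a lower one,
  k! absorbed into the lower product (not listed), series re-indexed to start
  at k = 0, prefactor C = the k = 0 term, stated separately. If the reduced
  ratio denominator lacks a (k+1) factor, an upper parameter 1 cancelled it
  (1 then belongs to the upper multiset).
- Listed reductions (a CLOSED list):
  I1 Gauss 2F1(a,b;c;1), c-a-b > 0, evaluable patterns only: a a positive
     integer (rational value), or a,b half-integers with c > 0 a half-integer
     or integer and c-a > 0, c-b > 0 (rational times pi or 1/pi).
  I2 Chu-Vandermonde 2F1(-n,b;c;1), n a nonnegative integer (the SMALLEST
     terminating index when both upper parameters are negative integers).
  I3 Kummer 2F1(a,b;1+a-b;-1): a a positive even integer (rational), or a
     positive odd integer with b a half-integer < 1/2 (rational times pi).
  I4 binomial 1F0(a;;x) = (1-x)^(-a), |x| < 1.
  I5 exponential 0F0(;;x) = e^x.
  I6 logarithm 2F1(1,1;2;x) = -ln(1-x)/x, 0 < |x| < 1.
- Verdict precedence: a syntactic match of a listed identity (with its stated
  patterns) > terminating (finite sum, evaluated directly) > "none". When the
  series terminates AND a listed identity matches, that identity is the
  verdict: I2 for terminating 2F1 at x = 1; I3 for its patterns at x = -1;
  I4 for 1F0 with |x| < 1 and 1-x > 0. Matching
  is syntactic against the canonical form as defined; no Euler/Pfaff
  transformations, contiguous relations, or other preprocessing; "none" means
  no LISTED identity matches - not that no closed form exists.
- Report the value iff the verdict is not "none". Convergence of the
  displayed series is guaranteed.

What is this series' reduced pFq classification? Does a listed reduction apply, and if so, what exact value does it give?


Canonical form: C = \frac{1}{4} times 2F1 with upper {-\frac{11}{2}, 7}, lower {\frac{27}{2}}, x = -1. Verdict: Kummer's theorem (I3) applies (x = -1; c = \frac{27}{2} equals 1+a-b for upper {-\frac{11}{2}, 7}: listed pattern). Hence: \frac{929553625}{1073741824} \cdot \pi.

Key step: with t_0 = \frac{1}{4}, the lower running product (prefactor 1/4) is a rising factorial.
Consecutive-term ratio: r(k) = -1 * (k-\frac{11}{2}) (k+7) / [(k+\frac{27}{2}) (k+1)] - rational; roots negated = parameters, x = -1, C = \frac{1}{4}.


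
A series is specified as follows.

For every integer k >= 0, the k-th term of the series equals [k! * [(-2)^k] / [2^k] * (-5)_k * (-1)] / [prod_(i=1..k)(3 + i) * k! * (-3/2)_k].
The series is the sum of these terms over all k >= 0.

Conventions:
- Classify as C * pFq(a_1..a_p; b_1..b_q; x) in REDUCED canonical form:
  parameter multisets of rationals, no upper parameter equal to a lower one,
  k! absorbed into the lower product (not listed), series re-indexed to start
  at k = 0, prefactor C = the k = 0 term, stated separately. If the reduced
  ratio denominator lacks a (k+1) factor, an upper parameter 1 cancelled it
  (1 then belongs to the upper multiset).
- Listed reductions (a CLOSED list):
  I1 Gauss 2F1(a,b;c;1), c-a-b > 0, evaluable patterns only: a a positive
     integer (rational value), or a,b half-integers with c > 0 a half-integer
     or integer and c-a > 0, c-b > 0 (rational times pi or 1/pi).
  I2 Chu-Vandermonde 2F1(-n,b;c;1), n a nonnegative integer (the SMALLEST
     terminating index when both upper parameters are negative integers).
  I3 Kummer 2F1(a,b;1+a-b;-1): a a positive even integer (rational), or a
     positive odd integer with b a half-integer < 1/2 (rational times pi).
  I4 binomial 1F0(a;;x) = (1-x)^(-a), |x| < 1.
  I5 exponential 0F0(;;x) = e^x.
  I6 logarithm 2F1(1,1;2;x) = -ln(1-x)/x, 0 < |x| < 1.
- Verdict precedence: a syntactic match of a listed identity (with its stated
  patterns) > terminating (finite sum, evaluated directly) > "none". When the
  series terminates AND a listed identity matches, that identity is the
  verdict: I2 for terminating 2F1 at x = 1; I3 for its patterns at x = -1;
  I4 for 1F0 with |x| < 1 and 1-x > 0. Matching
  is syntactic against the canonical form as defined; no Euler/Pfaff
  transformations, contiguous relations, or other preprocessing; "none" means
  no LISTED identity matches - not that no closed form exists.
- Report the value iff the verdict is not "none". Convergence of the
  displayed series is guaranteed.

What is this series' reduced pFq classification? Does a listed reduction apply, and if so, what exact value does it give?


Key step: t_0 = -1 here, and the lower running product (C = -1, x = -1) is a rising factorial.
Step ratio: r(k) = (-1) * (k-5) (k+1) / [(k-3/2) (k+4) (k+1)] - rational in k. x = (-1); t_0 = -1; negate the roots.

This is -1 * 2F2(-5, 1; -3/2, 4; -1) in reduced canonical form. Verdict: terminating - the sum ends at index 5 because -5 is a negative integer; exact evaluation follows. Hence: -31/10.


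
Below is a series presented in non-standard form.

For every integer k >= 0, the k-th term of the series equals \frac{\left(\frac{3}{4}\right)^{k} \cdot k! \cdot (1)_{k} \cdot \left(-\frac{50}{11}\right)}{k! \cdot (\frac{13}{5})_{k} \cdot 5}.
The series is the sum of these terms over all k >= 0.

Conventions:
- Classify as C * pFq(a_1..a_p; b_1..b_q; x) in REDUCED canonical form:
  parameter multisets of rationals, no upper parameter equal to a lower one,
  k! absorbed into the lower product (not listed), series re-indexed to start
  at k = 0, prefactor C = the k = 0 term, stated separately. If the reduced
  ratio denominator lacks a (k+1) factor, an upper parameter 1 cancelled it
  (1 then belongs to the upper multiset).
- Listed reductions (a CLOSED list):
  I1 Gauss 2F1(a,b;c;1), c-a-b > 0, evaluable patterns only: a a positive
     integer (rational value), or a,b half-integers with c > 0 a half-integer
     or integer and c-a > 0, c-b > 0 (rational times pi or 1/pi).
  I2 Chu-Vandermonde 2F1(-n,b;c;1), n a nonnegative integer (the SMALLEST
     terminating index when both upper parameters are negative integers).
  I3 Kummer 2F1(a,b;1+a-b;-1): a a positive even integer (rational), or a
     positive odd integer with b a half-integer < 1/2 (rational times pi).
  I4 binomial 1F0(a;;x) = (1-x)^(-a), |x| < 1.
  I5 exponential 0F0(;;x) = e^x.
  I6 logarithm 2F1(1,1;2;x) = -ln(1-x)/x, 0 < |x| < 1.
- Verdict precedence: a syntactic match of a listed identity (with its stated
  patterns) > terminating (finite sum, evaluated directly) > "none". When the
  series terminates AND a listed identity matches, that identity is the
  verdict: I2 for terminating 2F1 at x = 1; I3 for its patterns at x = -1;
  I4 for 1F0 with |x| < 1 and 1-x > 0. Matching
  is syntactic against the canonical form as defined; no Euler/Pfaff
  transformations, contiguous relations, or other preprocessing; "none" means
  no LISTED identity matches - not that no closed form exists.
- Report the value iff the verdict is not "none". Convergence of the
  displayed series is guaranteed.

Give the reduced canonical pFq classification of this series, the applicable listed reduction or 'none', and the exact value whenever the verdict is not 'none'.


At argument \frac{3}{4}: a 2F1 with upper {1, 1}, lower {\frac{13}{5}}, scaled by C = -\frac{10}{11}. Verdict: none. Every listed pattern misses the 2F1 form at \frac{3}{4}, upper {1, 1}.

The tell: t_0 = -\frac{10}{11} here, and the constant factors (C = -10/11) combine into one prefactor.
Adjacent-term ratio: r(k) = \frac{3}{4} * (k+1) (k+1) / [(k+\frac{13}{5}) (k+1)] - rational; roots negated = parameters, x = \frac{3}{4}, C = -\frac{10}{11}.
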